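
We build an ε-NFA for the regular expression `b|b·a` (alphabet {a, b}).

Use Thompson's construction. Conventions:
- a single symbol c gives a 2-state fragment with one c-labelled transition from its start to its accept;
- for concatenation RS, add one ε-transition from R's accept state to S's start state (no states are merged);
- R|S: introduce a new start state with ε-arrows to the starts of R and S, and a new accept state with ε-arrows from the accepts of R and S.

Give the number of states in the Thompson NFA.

Building bottom-up:
Each of the 3 symbol leaves contributes a 2-state fragment.
  b·a : 4 states
  b|b·a : 8 states

8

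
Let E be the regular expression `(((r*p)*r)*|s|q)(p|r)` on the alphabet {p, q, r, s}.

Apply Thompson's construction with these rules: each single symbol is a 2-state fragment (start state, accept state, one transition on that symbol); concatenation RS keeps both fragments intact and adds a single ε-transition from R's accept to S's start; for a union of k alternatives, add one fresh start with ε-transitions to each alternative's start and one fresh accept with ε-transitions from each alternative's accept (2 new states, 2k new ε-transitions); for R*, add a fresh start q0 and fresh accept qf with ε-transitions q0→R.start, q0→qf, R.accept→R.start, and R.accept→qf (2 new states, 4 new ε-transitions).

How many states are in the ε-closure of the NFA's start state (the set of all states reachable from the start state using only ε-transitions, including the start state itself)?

Compute the ε-closure size of each fragment's start state recursively; a symbol fragment's start has no outgoing ε-edge, so its closure is just itself (size 1).
  r* — new start has ε-edges to the inner start and to the new accept, so |ε-closure| = 2 + 1 = 3
  r*p — |ε-closure| = 3 + 1 = 4 (closure spills across the concat boundary because the left factor accepts ε)
  (r*p)* — |ε-closure| = 1 (new start) + 4 (body) + 1 (new accept) = 6
  (r*p)*r — |ε-closure| = 6 + 1 = 7 (closure spills across the concat boundary because the left factor accepts ε)
  ((r*p)*r)* — |ε-closure| = 1 (new start) + 7 (body) + 1 (new accept) = 9
  ((r*p)*r)*|s|q — |ε-closure| = 1 (new start) + (9 + 1 + 1) + 1 (new accept, since some branch ε-reaches its own accept) = 13
  p|r — new start ε-reaches every alternative's start; none of them accept ε, so the new accept is not reached: |ε-closure| = 1 + 1 + 1 = 3
  (((r*p)*r)*|s|q)(p|r) — the left operand accepts ε, so the closure extends into the next operand (via the concat ε-link); |ε-closure| = 13 + 3 = 16

16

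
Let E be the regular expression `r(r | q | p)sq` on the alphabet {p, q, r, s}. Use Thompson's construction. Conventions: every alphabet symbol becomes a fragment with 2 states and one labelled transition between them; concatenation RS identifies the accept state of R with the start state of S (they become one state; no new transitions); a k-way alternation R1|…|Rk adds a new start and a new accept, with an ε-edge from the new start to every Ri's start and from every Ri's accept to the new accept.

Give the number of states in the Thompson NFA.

11

By structural recursion:
Each of the 6 symbol leaves contributes a 2-state fragment.
  r | q | p = 8 states
  r(r | q | p)sq = 11 states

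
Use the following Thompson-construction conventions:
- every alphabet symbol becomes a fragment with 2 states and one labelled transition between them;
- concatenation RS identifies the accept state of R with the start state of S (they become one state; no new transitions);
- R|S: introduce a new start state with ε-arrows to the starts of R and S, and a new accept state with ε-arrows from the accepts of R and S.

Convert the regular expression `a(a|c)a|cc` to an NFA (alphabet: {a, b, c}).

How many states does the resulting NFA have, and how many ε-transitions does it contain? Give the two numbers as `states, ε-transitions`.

13, 8

Recursing over subexpressions:
Each of the 6 symbol leaves contributes 2 states and 0 ε-transitions.
  a|c = 6 states, 4 ε-transitions
  a(a|c)a = 8 states, 4 ε-transitions
  cc = 3 states, 0 ε-transitions
  a(a|c)a|cc = 13 states, 8 ε-transitions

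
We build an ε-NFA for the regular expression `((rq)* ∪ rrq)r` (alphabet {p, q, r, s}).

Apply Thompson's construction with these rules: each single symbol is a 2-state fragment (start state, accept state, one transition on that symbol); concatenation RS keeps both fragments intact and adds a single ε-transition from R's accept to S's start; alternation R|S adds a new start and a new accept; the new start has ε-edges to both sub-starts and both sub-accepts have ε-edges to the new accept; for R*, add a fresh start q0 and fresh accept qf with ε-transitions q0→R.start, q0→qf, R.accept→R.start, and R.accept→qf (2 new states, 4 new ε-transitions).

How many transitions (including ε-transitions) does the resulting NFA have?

Recursing over subexpressions:
Each of the 6 symbol leaves contributes 1 transition (1 symbol, 0 ε).
  rq → 3 transitions (2 symbol, 1 ε)
  (rq)* → 7 transitions (2 symbol, 5 ε)
  rrq → 5 transitions (3 symbol, 2 ε)
  (rq)* ∪ rrq → 16 transitions (5 symbol, 11 ε)
  ((rq)* ∪ rrq)r → 18 transitions (6 symbol, 12 ε)

18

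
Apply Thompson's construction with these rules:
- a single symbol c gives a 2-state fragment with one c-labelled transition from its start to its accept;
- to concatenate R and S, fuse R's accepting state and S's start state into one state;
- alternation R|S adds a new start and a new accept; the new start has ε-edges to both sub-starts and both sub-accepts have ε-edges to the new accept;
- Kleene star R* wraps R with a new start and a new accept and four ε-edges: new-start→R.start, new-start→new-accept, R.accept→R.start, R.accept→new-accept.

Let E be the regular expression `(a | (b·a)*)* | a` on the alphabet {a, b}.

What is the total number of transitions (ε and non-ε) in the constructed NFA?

20

Bottom-up over the parse tree:
Each of the 4 symbol leaves contributes 1 transition (1 symbol, 0 ε).
  b·a : 2 transitions (2 symbol, 0 ε)
  (b·a)* : 6 transitions (2 symbol, 4 ε)
  a | (b·a)* : 11 transitions (3 symbol, 8 ε)
  (a | (b·a)*)* : 15 transitions (3 symbol, 12 ε)
  (a | (b·a)*)* | a : 20 transitions (4 symbol, 16 ε)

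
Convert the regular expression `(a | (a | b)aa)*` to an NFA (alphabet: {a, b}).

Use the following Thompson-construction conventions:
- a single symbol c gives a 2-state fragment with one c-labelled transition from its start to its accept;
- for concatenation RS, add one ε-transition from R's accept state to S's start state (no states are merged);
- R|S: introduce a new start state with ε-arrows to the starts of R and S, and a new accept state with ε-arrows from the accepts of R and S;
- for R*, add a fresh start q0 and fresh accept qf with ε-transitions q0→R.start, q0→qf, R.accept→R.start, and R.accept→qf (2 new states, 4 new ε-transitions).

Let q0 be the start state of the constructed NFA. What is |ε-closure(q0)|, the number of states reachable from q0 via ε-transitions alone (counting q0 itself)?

Let C(F) = |ε-closure(F.start)| within fragment F, and note whether F accepts ε. Symbol fragments have C = 1 and do not accept ε. Then:
  a | b — new start ε-reaches every alternative's start; none of them accept ε, so the new accept is not reached: |ε-closure| = 1 + 1 + 1 = 3
  (a | b)aa — |ε-closure| equals the left operand's closure size = 3 (its accept is not ε-reachable, so the closure stops there)
  a | (a | b)aa — |ε-closure| = 1 + 1 + 3 = 5 (the new accept is not ε-reachable since no branch accepts ε)
  (a | (a | b)aa)* — the star's fresh start ε-reaches both the body's start and the fresh accept: |ε-closure| = 2 + 5 = 7

7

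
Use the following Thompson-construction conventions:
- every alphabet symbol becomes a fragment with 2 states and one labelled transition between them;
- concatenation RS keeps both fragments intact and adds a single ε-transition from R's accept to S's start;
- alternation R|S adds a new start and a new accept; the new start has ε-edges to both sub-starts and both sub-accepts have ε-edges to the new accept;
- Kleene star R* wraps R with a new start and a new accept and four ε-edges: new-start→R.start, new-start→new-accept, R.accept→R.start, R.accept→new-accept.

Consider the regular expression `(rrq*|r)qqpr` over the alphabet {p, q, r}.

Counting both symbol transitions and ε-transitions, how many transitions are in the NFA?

Recursing over subexpressions:
Each of the 8 symbol leaves contributes 1 transition (1 symbol, 0 ε).
  q* — 5 transitions (1 symbol, 4 ε)
  rrq* — 9 transitions (3 symbol, 6 ε)
  rrq*|r — 14 transitions (4 symbol, 10 ε)
  (rrq*|r)qqpr — 22 transitions (8 symbol, 14 ε)

22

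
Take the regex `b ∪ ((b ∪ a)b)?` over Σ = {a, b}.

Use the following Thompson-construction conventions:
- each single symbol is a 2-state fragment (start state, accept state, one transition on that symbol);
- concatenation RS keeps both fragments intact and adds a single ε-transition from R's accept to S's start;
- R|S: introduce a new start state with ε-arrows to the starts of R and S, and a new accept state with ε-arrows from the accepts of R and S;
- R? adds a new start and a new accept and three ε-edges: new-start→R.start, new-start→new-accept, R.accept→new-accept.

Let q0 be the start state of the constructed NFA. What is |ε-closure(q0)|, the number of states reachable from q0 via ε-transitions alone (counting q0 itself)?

Let C(F) = |ε-closure(F.start)| within fragment F, and note whether F accepts ε. Symbol fragments have C = 1 and do not accept ε. Then:
  b ∪ a — C = 1 + 1 + 1 = 3 (the new accept is not ε-reachable since no branch accepts ε)
  (b ∪ a)b — same as the first factor's closure: C = 3
  ((b ∪ a)b)? — C = 1 (new start) + 3 (body) + 1 (new accept, via ε) = 5
  b ∪ ((b ∪ a)b)? — C = 1 (new start) + (1 + 5) + 1 (new accept, since some branch ε-reaches its own accept) = 8

8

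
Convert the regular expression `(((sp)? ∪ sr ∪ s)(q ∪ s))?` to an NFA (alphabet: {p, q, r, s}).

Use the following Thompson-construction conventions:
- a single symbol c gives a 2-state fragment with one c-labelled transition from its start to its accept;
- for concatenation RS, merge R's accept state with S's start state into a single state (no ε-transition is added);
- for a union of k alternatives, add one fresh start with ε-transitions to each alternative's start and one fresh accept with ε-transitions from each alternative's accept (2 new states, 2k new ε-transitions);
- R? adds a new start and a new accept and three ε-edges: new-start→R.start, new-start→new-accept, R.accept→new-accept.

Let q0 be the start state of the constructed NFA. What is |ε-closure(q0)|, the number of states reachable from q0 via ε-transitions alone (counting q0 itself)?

11

Compute the ε-closure size of each fragment's start state recursively; a symbol fragment's start has no outgoing ε-edge, so its closure is just itself (size 1).
  sp — same as the first factor's closure: C = 1
  (sp)? — new start has ε-edges to the inner start and to the new accept, so C = 2 + 1 = 3
  sr — same as the first factor's closure: C = 1
  (sp)? ∪ sr ∪ s — C = 1 (new start) + (3 + 1 + 1) + 1 (new accept, since some branch ε-reaches its own accept) = 7
  q ∪ s — new start ε-reaches every alternative's start; none of them accept ε, so the new accept is not reached: C = 1 + 1 + 1 = 3
  ((sp)? ∪ sr ∪ s)(q ∪ s) — C = 7 + (3−1) = 9 (closure spills across the concat boundary because the left factor accepts ε)
  (((sp)? ∪ sr ∪ s)(q ∪ s))? — new start has ε-edges to the inner start and to the new accept, so C = 2 + 9 = 11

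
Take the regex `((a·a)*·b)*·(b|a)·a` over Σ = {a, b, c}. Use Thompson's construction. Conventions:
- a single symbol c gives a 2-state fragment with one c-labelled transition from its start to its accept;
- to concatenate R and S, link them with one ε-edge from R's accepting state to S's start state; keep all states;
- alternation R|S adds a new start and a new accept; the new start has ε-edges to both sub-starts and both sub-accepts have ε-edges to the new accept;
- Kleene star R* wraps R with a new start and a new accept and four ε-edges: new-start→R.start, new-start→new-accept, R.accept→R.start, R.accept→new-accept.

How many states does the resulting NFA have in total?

18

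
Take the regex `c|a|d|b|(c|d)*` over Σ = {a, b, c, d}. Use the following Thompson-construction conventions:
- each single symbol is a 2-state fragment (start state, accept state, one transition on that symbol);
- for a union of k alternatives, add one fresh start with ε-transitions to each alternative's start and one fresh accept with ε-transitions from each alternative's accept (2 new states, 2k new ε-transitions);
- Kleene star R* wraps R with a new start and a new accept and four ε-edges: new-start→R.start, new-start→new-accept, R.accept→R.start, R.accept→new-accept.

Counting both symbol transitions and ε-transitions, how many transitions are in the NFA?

24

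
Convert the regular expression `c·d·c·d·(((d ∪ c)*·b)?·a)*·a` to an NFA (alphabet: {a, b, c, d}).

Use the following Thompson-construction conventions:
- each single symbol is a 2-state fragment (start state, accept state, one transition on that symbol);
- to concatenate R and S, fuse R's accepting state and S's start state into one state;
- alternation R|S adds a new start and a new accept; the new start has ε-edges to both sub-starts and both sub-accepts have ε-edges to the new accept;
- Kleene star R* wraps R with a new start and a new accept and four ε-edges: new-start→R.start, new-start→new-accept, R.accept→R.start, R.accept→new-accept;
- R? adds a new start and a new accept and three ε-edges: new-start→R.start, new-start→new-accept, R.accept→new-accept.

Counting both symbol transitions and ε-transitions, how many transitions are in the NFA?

By structural recursion:
Each of the 9 symbol leaves contributes 1 transition (1 symbol, 0 ε).
  d ∪ c = 6 transitions (2 symbol, 4 ε)
  (d ∪ c)* = 10 transitions (2 symbol, 8 ε)
  (d ∪ c)*·b = 11 transitions (3 symbol, 8 ε)
  ((d ∪ c)*·b)? = 14 transitions (3 symbol, 11 ε)
  ((d ∪ c)*·b)?·a = 15 transitions (4 symbol, 11 ε)
  (((d ∪ c)*·b)?·a)* = 19 transitions (4 symbol, 15 ε)
  c·d·c·d·(((d ∪ c)*·b)?·a)*·a = 24 transitions (9 symbol, 15 ε)

24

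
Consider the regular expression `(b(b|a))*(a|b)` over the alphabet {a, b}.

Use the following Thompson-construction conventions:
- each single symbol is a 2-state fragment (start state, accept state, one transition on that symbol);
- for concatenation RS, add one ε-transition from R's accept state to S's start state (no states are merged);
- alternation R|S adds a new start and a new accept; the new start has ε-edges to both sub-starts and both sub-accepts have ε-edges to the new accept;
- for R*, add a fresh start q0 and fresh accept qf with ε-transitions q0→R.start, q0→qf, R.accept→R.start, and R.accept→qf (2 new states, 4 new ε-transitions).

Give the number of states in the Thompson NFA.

Building bottom-up:
Each of the 5 symbol leaves contributes a 2-state fragment.
  b|a — 6 states
  b(b|a) — 8 states
  (b(b|a))* — 10 states
  a|b — 6 states
  (b(b|a))*(a|b) — 16 states

16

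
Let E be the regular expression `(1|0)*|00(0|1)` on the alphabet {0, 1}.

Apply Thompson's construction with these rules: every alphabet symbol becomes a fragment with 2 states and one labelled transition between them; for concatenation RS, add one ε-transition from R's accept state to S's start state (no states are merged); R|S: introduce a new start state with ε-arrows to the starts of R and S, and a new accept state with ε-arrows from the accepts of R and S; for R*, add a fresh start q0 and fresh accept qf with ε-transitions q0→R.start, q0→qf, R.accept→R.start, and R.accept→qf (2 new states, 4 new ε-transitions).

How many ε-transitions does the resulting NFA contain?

18

Per subexpression:
Each of the 6 symbol leaves contributes 0 ε-transitions.
  1|0 : 4 ε-transitions
  (1|0)* : 8 ε-transitions
  0|1 : 4 ε-transitions
  00(0|1) : 6 ε-transitions
  (1|0)*|00(0|1) : 18 ε-transitions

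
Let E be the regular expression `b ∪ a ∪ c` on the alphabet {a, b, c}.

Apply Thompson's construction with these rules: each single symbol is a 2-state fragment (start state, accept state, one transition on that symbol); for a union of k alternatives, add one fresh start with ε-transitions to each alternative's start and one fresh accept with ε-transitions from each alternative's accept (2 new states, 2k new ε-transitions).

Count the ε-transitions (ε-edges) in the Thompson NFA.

6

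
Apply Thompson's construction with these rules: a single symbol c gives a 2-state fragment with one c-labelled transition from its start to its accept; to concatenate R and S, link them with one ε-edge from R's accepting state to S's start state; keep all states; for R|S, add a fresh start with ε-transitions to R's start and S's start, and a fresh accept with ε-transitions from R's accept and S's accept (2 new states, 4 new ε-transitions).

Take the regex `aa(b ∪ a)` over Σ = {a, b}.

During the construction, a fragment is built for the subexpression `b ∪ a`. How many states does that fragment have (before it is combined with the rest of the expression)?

6

Fragment for `b ∪ a`:
Each of the 2 symbol leaves contributes a 2-state fragment.
  b ∪ a → 6 states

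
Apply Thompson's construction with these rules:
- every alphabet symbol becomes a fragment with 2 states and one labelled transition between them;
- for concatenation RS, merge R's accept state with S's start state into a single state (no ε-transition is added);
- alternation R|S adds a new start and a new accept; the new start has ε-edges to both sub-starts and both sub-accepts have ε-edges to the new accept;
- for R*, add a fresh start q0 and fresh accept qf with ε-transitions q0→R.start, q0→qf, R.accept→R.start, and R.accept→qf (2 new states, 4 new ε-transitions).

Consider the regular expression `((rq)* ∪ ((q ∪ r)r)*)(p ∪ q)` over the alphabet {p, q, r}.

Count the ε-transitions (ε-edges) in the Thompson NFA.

20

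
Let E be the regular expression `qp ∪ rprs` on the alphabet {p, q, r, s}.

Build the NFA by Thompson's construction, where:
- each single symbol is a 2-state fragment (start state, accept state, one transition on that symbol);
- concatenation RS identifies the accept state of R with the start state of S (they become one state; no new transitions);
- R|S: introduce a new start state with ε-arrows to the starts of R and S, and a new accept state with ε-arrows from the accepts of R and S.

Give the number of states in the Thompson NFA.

10

Bottom-up over the parse tree:
Each of the 6 symbol leaves contributes a 2-state fragment.
  qp = 3 states
  rprs = 5 states
  qp ∪ rprs = 10 states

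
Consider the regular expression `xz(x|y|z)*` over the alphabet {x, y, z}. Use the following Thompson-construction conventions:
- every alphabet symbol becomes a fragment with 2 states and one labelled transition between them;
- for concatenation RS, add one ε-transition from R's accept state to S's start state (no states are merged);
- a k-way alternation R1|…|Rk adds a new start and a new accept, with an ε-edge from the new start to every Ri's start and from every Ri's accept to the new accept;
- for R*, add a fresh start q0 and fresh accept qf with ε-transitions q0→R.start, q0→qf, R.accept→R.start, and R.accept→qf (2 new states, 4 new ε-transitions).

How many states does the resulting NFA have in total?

14

Per subexpression:
Each of the 5 symbol leaves contributes a 2-state fragment.
  x|y|z — 8 states
  (x|y|z)* — 10 states
  xz(x|y|z)* — 14 states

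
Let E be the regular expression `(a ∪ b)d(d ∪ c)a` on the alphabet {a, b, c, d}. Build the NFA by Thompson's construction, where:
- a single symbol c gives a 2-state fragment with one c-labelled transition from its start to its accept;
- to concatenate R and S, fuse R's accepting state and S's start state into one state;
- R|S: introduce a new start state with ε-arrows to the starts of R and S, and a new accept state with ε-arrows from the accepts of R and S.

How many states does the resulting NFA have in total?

13

Bottom-up over the parse tree:
Each of the 6 symbol leaves contributes a 2-state fragment.
  a ∪ b — 6 states
  d ∪ c — 6 states
  (a ∪ b)d(d ∪ c)a — 13 states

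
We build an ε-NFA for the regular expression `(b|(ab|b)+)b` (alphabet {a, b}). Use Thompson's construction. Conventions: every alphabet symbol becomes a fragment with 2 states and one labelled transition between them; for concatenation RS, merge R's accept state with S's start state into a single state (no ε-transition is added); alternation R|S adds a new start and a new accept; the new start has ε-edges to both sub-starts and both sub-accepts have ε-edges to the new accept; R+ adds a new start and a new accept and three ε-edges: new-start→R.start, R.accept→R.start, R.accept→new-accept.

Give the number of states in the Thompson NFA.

14

Recursing over subexpressions:
Each of the 5 symbol leaves contributes a 2-state fragment.
  ab → 3 states
  ab|b → 7 states
  (ab|b)+ → 9 states
  b|(ab|b)+ → 13 states
  (b|(ab|b)+)b → 14 states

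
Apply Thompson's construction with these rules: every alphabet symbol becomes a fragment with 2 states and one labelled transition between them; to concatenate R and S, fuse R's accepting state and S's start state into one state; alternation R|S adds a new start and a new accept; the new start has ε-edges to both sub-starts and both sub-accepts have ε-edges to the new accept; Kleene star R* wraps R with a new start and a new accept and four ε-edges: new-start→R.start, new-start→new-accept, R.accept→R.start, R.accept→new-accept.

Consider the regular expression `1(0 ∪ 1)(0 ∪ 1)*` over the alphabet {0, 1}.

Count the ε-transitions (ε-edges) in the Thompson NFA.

12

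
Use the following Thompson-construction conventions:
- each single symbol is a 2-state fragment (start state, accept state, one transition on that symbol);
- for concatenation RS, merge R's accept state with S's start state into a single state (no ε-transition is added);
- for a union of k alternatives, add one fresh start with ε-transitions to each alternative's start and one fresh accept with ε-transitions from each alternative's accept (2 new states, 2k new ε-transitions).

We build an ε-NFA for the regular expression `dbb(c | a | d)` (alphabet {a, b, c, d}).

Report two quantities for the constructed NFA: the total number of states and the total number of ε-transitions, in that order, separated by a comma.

Per subexpression:
Each of the 6 symbol leaves contributes 2 states and 0 ε-transitions.
  c | a | d → 8 states, 6 ε-transitions
  dbb(c | a | d) → 11 states, 6 ε-transitions

11, 6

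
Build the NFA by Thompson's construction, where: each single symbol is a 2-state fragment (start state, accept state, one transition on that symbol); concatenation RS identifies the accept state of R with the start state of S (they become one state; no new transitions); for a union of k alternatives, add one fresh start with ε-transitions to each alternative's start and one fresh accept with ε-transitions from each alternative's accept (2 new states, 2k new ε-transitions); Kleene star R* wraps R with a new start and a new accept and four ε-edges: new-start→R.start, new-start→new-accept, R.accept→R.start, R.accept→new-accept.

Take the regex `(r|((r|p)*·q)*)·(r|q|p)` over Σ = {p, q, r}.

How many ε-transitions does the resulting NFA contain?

22

Building bottom-up:
Each of the 7 symbol leaves contributes 0 ε-transitions.
  r|p : 4 ε-transitions
  (r|p)* : 8 ε-transitions
  (r|p)*·q : 8 ε-transitions
  ((r|p)*·q)* : 12 ε-transitions
  r|((r|p)*·q)* : 16 ε-transitions
  r|q|p : 6 ε-transitions
  (r|((r|p)*·q)*)·(r|q|p) : 22 ε-transitions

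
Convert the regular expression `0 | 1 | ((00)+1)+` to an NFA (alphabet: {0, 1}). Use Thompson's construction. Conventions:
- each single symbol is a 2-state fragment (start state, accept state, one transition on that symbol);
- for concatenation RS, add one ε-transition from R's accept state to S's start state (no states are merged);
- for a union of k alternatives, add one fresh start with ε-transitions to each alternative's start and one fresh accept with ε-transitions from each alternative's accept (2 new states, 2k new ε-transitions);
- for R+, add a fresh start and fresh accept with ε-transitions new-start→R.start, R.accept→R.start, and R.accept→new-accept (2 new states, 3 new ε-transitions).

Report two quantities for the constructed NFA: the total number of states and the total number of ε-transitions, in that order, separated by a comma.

16, 14

Building bottom-up:
Each of the 5 symbol leaves contributes 2 states and 0 ε-transitions.
  00 → 4 states, 1 ε-transition
  (00)+ → 6 states, 4 ε-transitions
  (00)+1 → 8 states, 5 ε-transitions
  ((00)+1)+ → 10 states, 8 ε-transitions
  0 | 1 | ((00)+1)+ → 16 states, 14 ε-transitions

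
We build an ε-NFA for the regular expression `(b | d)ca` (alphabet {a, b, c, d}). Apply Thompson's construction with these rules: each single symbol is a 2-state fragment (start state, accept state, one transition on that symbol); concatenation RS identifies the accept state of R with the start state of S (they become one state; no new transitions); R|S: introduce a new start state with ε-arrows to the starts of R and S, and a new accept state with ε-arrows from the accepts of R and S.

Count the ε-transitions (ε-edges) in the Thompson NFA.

4

By structural recursion:
Each of the 4 symbol leaves contributes 0 ε-transitions.
  b | d : 4 ε-transitions
  (b | d)ca : 4 ε-transitions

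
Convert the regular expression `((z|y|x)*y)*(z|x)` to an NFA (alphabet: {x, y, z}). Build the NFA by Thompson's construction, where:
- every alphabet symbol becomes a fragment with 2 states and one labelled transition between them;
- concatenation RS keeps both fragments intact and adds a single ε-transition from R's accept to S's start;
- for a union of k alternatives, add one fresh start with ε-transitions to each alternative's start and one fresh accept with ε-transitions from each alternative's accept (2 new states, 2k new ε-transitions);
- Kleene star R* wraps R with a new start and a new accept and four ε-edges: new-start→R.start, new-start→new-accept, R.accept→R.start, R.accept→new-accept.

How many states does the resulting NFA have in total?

Recursing over subexpressions:
Each of the 6 symbol leaves contributes a 2-state fragment.
  z|y|x → 8 states
  (z|y|x)* → 10 states
  (z|y|x)*y → 12 states
  ((z|y|x)*y)* → 14 states
  z|x → 6 states
  ((z|y|x)*y)*(z|x) → 20 states

20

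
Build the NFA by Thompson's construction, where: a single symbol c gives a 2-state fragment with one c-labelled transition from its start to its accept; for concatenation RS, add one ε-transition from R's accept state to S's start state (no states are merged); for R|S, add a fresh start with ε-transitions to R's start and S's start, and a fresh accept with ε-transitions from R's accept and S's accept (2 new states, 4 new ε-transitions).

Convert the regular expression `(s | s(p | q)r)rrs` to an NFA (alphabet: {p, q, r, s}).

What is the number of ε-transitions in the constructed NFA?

13

By structural recursion:
Each of the 8 symbol leaves contributes 0 ε-transitions.
  p | q — 4 ε-transitions
  s(p | q)r — 6 ε-transitions
  s | s(p | q)r — 10 ε-transitions
  (s | s(p | q)r)rrs — 13 ε-transitions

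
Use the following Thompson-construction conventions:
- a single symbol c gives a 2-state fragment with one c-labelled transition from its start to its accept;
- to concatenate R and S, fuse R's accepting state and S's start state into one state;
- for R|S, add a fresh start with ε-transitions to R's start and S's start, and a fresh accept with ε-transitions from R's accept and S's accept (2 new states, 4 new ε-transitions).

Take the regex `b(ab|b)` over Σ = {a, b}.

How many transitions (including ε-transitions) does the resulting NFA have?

Building bottom-up:
Each of the 4 symbol leaves contributes 1 transition (1 symbol, 0 ε).
  ab : 2 transitions (2 symbol, 0 ε)
  ab|b : 7 transitions (3 symbol, 4 ε)
  b(ab|b) : 8 transitions (4 symbol, 4 ε)

8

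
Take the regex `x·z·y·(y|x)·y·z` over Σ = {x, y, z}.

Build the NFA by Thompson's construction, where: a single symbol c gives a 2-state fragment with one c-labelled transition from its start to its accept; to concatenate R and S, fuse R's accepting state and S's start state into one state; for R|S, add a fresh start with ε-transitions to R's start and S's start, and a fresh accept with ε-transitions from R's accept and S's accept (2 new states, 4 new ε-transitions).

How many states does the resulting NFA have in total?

Recursing over subexpressions:
Each of the 7 symbol leaves contributes a 2-state fragment.
  y|x : 6 states
  x·z·y·(y|x)·y·z : 11 states

11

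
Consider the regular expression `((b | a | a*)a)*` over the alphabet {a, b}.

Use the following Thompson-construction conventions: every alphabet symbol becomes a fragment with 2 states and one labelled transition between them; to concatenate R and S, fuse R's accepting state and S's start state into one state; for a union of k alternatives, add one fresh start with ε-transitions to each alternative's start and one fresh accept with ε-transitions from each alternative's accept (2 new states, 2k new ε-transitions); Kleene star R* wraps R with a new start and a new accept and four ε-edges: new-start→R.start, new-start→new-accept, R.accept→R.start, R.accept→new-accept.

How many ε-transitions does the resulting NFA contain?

14

By structural recursion:
Each of the 4 symbol leaves contributes 0 ε-transitions.
  a* = 4 ε-transitions
  b | a | a* = 10 ε-transitions
  (b | a | a*)a = 10 ε-transitions
  ((b | a | a*)a)* = 14 ε-transitions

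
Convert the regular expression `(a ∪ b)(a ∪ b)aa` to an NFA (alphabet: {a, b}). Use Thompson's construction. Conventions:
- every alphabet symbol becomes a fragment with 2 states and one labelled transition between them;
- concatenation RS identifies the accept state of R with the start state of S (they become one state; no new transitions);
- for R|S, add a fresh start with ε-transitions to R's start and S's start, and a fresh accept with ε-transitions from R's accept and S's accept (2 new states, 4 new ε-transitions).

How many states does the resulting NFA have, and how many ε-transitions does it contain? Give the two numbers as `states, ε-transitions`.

Recursing over subexpressions:
Each of the 6 symbol leaves contributes 2 states and 0 ε-transitions.
  a ∪ b → 6 states, 4 ε-transitions
  a ∪ b → 6 states, 4 ε-transitions
  (a ∪ b)(a ∪ b)aa → 13 states, 8 ε-transitions

13, 8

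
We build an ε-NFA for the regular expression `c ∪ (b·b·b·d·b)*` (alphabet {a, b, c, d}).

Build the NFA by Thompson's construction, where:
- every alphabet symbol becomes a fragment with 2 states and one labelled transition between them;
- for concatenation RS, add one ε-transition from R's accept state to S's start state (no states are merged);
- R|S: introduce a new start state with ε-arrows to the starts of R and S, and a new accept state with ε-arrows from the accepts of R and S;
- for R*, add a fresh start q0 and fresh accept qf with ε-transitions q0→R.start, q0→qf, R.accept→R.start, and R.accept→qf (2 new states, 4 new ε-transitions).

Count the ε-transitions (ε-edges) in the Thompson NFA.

Recursing over subexpressions:
Each of the 6 symbol leaves contributes 0 ε-transitions.
  b·b·b·d·b = 4 ε-transitions
  (b·b·b·d·b)* = 8 ε-transitions
  c ∪ (b·b·b·d·b)* = 12 ε-transitions

12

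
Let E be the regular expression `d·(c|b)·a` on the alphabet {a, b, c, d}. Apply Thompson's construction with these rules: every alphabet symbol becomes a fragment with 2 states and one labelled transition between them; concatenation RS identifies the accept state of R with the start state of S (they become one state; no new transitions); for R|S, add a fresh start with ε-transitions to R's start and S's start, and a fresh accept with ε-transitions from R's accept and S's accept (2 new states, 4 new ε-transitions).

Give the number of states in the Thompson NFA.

8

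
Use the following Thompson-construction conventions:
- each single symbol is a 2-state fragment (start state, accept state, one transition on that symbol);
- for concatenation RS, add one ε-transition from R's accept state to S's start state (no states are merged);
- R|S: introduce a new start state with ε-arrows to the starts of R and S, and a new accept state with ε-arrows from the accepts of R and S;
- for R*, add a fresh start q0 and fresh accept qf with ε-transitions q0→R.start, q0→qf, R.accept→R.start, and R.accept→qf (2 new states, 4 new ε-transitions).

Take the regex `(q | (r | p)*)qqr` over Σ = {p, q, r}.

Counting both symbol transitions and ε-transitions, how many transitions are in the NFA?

21

Recursing over subexpressions:
Each of the 6 symbol leaves contributes 1 transition (1 symbol, 0 ε).
  r | p — 6 transitions (2 symbol, 4 ε)
  (r | p)* — 10 transitions (2 symbol, 8 ε)
  q | (r | p)* — 15 transitions (3 symbol, 12 ε)
  (q | (r | p)*)qqr — 21 transitions (6 symbol, 15 ε)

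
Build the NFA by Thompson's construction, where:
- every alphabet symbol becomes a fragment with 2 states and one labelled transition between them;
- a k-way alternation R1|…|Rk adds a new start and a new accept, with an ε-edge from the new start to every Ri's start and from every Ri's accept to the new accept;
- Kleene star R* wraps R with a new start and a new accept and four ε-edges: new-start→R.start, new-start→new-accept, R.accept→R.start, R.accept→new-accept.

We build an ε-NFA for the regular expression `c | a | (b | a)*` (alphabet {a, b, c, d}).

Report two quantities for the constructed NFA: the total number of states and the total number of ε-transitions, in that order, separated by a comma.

By structural recursion:
Each of the 4 symbol leaves contributes 2 states and 0 ε-transitions.
  b | a → 6 states, 4 ε-transitions
  (b | a)* → 8 states, 8 ε-transitions
  c | a | (b | a)* → 14 states, 14 ε-transitions

14, 14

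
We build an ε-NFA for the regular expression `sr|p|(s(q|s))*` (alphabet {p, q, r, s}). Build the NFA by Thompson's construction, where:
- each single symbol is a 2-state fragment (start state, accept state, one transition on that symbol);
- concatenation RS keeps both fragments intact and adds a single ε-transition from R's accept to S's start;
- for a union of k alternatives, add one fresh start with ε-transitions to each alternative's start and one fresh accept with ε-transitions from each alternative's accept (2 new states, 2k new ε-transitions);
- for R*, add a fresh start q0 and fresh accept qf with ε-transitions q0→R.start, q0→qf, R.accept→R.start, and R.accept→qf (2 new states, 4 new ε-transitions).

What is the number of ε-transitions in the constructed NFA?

Per subexpression:
Each of the 6 symbol leaves contributes 0 ε-transitions.
  sr → 1 ε-transition
  q|s → 4 ε-transitions
  s(q|s) → 5 ε-transitions
  (s(q|s))* → 9 ε-transitions
  sr|p|(s(q|s))* → 16 ε-transitions

16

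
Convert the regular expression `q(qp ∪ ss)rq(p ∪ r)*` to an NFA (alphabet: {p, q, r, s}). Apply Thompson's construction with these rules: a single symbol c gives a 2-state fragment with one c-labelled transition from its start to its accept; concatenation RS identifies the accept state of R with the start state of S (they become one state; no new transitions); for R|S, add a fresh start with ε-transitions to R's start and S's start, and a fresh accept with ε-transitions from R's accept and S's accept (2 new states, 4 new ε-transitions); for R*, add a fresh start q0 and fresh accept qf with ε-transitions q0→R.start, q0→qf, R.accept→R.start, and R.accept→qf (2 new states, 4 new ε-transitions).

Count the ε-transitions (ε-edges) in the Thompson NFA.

By structural recursion:
Each of the 9 symbol leaves contributes 0 ε-transitions.
  qp = 0 ε-transitions
  ss = 0 ε-transitions
  qp ∪ ss = 4 ε-transitions
  p ∪ r = 4 ε-transitions
  (p ∪ r)* = 8 ε-transitions
  q(qp ∪ ss)rq(p ∪ r)* = 12 ε-transitions

12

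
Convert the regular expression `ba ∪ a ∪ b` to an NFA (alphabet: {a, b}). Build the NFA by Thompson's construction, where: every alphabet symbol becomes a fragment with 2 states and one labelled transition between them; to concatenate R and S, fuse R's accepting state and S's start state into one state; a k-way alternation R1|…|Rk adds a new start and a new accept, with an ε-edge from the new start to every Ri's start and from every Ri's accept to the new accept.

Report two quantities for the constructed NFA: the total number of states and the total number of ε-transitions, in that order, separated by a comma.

9, 6

Building bottom-up:
Each of the 4 symbol leaves contributes 2 states and 0 ε-transitions.
  ba → 3 states, 0 ε-transitions
  ba ∪ a ∪ b → 9 states, 6 ε-transitions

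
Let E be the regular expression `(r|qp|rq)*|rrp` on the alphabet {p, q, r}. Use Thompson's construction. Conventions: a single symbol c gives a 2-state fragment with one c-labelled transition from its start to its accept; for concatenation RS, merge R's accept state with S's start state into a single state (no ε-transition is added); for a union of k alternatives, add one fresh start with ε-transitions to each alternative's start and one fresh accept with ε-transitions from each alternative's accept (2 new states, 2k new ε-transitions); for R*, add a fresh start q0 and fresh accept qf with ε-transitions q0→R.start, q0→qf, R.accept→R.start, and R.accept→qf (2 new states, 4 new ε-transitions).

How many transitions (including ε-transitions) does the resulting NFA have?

By structural recursion:
Each of the 8 symbol leaves contributes 1 transition (1 symbol, 0 ε).
  qp : 2 transitions (2 symbol, 0 ε)
  rq : 2 transitions (2 symbol, 0 ε)
  r|qp|rq : 11 transitions (5 symbol, 6 ε)
  (r|qp|rq)* : 15 transitions (5 symbol, 10 ε)
  rrp : 3 transitions (3 symbol, 0 ε)
  (r|qp|rq)*|rrp : 22 transitions (8 symbol, 14 ε)

22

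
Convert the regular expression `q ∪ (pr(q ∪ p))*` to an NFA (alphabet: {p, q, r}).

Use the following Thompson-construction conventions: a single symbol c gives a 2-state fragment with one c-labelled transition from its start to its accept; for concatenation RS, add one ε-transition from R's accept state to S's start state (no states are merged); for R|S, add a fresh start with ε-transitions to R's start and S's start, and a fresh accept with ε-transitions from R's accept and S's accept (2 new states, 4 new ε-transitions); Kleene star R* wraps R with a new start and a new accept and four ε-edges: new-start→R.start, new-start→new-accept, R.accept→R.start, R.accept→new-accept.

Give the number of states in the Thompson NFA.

16

Building bottom-up:
Each of the 5 symbol leaves contributes a 2-state fragment.
  q ∪ p = 6 states
  pr(q ∪ p) = 10 states
  (pr(q ∪ p))* = 12 states
  q ∪ (pr(q ∪ p))* = 16 states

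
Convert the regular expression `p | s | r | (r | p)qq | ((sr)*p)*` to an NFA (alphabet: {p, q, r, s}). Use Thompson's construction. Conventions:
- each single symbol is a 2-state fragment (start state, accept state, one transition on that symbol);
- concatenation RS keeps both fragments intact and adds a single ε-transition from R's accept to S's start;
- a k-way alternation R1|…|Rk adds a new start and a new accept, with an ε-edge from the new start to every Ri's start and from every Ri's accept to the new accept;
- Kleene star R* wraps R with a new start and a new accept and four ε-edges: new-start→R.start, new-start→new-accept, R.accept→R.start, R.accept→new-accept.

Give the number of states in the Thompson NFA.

Building bottom-up:
Each of the 10 symbol leaves contributes a 2-state fragment.
  r | p — 6 states
  (r | p)qq — 10 states
  sr — 4 states
  (sr)* — 6 states
  (sr)*p — 8 states
  ((sr)*p)* — 10 states
  p | s | r | (r | p)qq | ((sr)*p)* — 28 states

28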